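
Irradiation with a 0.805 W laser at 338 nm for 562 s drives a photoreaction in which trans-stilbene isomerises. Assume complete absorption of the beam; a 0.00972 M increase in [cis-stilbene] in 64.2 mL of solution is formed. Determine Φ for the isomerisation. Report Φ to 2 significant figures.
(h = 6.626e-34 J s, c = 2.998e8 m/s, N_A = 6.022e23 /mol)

Product: (0.00972 M)(0.0642 L) = 6.240e-4 mol.
Photon energy at 338 nm: hc/λ = (6.626e-34)(2.998e8)/(338e-9) = 5.877e-19 J.
Energy delivered: (0.805 W)(562 s) = 452.4 J.
Photons incident: 452.4 / 5.877e-19 = 7.698e20, i.e. 7.698e20/6.022e23 = 0.001278 mol.
Φ = 6.240e-4 mol / 0.001278 mol photons = 0.49.

Φ = 0.49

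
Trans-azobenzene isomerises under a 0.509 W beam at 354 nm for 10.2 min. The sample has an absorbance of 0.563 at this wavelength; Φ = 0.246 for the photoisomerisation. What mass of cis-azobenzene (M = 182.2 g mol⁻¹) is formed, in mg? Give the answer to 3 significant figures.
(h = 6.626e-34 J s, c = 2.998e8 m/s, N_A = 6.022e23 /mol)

30.0 mg

Photon energy at 354 nm: hc/λ = (6.626e-34)(2.998e8)/(354e-9) = 5.612e-19 J.
Energy delivered: (0.509 W)(612 s) = 311.5 J.
Photons incident: 311.5 / 5.612e-19 = 5.551e20, i.e. 5.551e20/6.022e23 = 9.218e-4 mol.
Fraction absorbed: 1 − 10^(−0.563) = 0.7265.
Photons absorbed: 0.7265 × 9.218e-4 = 6.697e-4 mol.
Product: Φ × n_abs = 0.246 × 6.697e-4 = 1.647e-4 mol.
Mass: 1.647e-4 × 182.2 = 0.03001 g = 30.0 mg.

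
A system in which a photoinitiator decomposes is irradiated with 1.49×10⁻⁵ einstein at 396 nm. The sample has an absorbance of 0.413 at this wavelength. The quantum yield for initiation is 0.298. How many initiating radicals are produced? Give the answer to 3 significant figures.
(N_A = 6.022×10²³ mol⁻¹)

1.64×10¹⁸ initiating radicals

Fraction absorbed: 1 − 10^(−0.413) = 0.6136.
Photons absorbed: 0.6136 × 1.49×10⁻⁵ = 9.143×10⁻⁶ mol.
Product: Φ × n_abs = 0.298 × 9.143×10⁻⁶ = 2.725×10⁻⁶ mol.
As a count: 2.725×10⁻⁶ × 6.022×10²³ = 1.64×10¹⁸.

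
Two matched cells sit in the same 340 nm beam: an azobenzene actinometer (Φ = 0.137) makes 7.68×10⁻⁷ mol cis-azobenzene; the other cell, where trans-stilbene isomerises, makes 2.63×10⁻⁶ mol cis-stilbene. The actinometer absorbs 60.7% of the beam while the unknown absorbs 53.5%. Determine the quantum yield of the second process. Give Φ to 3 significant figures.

Photons absorbed by the actinometer: 7.68×10⁻⁷ / 0.137 = 5.606×10⁻⁶ mol.
Incident flux: 5.606×10⁻⁶ / 0.607 = 9.236×10⁻⁶ einstein.
Absorbed by unknown: 0.535 × 9.236×10⁻⁶ = 4.941×10⁻⁶ mol.
Φ(unknown) = 2.63×10⁻⁶ / 4.941×10⁻⁶ = 0.532.

Φ = 0.532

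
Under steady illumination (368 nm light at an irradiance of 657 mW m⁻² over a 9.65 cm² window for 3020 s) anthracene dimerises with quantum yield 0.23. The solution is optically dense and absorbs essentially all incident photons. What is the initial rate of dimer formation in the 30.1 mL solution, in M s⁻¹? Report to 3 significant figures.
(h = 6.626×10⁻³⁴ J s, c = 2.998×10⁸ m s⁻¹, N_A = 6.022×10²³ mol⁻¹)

1.49×10⁻⁸ M s⁻¹

Photon energy at 368 nm: hc/λ = (6.626×10⁻³⁴)(2.998×10⁸)/(368×10⁻⁹) = 5.398×10⁻¹⁹ J.
Energy delivered: (657 mW m⁻²)(9.65×10⁻⁴ m²)(3020 s) = 1.915 J.
Photons incident: 1.915 / 5.398×10⁻¹⁹ = 3.548×10¹⁸, i.e. 3.548×10¹⁸/6.022×10²³ = 5.892×10⁻⁶ mol.
Product formed: 0.23 × 5.892×10⁻⁶ = 1.355×10⁻⁶ mol.
Rate: 1.355×10⁻⁶ mol / (3020 s × 0.0301 L) = 1.49×10⁻⁸ M s⁻¹.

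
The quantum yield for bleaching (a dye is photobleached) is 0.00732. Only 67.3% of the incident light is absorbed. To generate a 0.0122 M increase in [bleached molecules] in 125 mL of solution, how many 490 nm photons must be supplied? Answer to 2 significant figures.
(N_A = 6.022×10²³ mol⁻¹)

Product: (0.0122 M)(0.125 L) = 0.001525 mol.
Photons that must be absorbed: 0.001525 / 0.00732 = 0.2083 mol.
Incident photons needed: 0.2083 / 0.673 = 0.3095 mol.
Photon count: 0.3095 × 6.022×10²³ = 1.9×10²³.

1.9×10²³ photons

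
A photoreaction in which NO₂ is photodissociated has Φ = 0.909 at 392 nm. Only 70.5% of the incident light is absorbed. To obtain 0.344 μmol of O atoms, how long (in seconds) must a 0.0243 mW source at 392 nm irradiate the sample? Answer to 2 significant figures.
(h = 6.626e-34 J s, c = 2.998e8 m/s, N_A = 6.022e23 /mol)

t ≈ 6700 s

Product: 0.344 μmol = 3.44e-7 mol.
Photons that must be absorbed: 3.44e-7 / 0.909 = 3.784e-7 mol.
Incident photons needed: 3.784e-7 / 0.705 = 5.367e-7 mol.
Photon energy: hc/λ = 5.068e-19 J; per mole, 3.052e5 J mol⁻¹.
Energy required: 5.367e-7 × 3.052e5 = 0.1638 J.
Time: 0.1638 J / 2.43e-05 W = 6700 s.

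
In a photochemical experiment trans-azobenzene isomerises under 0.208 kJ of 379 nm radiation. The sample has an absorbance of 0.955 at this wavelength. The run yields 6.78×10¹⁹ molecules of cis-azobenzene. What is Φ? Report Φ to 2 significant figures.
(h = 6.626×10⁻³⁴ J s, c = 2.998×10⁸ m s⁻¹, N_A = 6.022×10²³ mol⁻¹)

Product: 6.78×10¹⁹ / 6.022×10²³ = 1.126×10⁻⁴ mol.
Photon energy at 379 nm: hc/λ = (6.626×10⁻³⁴)(2.998×10⁸)/(379×10⁻⁹) = 5.241×10⁻¹⁹ J.
Incident energy: 0.208 kJ = 208 J.
Photons incident: 208 / 5.241×10⁻¹⁹ = 3.969×10²⁰, i.e. 3.969×10²⁰/6.022×10²³ = 6.591×10⁻⁴ mol.
Fraction absorbed: 1 − 10^(−0.955) = 0.8891.
Photons absorbed: 0.8891 × 6.591×10⁻⁴ = 5.860×10⁻⁴ mol.
Φ = 1.126×10⁻⁴ mol / 5.860×10⁻⁴ mol photons = 0.19.

Φ = 0.19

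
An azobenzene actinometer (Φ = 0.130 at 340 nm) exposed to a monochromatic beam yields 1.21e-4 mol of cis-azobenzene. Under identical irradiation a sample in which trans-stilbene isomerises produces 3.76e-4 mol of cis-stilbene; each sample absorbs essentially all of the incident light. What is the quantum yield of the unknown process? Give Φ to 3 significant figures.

Φ = 0.404

Photons absorbed by the actinometer: 1.21e-4 / 0.130 = 9.308e-4 mol.
Φ(unknown) = 3.76e-4 / 9.308e-4 = 0.404.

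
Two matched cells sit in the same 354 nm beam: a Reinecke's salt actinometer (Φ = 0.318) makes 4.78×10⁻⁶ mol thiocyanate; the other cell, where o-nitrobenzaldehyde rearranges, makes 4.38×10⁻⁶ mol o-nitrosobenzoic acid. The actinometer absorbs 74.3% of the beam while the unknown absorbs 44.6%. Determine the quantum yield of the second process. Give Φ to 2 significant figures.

Φ = 0.49

Photons absorbed by the actinometer: 4.78×10⁻⁶ / 0.318 = 1.503×10⁻⁵ mol.
Incident flux: 1.503×10⁻⁵ / 0.743 = 2.023×10⁻⁵ einstein.
Absorbed by unknown: 0.446 × 2.023×10⁻⁵ = 9.023×10⁻⁶ mol.
Φ(unknown) = 4.38×10⁻⁶ / 9.023×10⁻⁶ = 0.49.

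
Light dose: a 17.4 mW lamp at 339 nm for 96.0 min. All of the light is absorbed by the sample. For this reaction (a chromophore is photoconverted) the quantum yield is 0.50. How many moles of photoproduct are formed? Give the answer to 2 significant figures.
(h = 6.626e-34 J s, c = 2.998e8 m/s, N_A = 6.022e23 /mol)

Photon energy at 339 nm: hc/λ = (6.626e-34)(2.998e8)/(339e-9) = 5.860e-19 J.
Energy delivered: (17.4 mW)(5760 s) = 100.2 J.
Photons incident: 100.2 / 5.860e-19 = 1.710e20, i.e. 1.710e20/6.022e23 = 2.840e-4 mol.
Product: Φ × n_abs = 0.50 × 2.840e-4 = 1.420e-4 mol.

1.4e-4 mol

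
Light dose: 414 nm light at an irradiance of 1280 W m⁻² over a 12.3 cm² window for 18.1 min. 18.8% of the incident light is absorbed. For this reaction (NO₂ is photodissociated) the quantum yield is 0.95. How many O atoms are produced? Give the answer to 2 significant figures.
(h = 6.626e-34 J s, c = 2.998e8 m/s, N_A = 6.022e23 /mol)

6.4e20 atoms

Photon energy at 414 nm: hc/λ = (6.626e-34)(2.998e8)/(414e-9) = 4.798e-19 J.
Energy delivered: (1280 W m⁻²)(12.3e-4 m²)(1086 s) = 1710 J.
Photons incident: 1710 / 4.798e-19 = 3.564e21, i.e. 3.564e21/6.022e23 = 0.005918 mol.
Photons absorbed: 0.188 × 0.005918 = 0.001113 mol.
Product: Φ × n_abs = 0.95 × 0.001113 = 0.001057 mol.
As a count: 0.001057 × 6.022e23 = 6.4e20.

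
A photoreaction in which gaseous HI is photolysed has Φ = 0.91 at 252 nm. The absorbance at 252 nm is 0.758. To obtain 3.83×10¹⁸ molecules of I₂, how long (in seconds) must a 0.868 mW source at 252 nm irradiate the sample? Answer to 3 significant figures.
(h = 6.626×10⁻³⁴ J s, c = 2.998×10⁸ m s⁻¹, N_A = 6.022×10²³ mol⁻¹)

Product: 3.83×10¹⁸ / 6.022×10²³ = 6.360×10⁻⁶ mol.
Photons that must be absorbed: 6.360×10⁻⁶ / 0.91 = 6.989×10⁻⁶ mol.
Fraction absorbed: 1 − 10^(−0.758) = 0.8254.
Incident photons needed: 6.989×10⁻⁶ / 0.8254 = 8.467×10⁻⁶ mol.
Photon energy: hc/λ = 7.883×10⁻¹⁹ J; per mole, 4.747×10⁵ J mol⁻¹.
Energy required: 8.467×10⁻⁶ × 4.747×10⁵ = 4.019 J.
Time: 4.019 J / 0.000868 W = 4630 s.

t ≈ 4630 s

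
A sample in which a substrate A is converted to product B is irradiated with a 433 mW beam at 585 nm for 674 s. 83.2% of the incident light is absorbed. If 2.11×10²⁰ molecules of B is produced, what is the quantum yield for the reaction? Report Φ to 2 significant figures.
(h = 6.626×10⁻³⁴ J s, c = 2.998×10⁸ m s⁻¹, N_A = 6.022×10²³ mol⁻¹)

Product: 2.11×10²⁰ / 6.022×10²³ = 3.504×10⁻⁴ mol.
Photon energy at 585 nm: hc/λ = (6.626×10⁻³⁴)(2.998×10⁸)/(585×10⁻⁹) = 3.396×10⁻¹⁹ J.
Energy delivered: (433 mW)(674 s) = 291.8 J.
Photons incident: 291.8 / 3.396×10⁻¹⁹ = 8.592×10²⁰, i.e. 8.592×10²⁰/6.022×10²³ = 0.001427 mol.
Photons absorbed: 0.832 × 0.001427 = 0.001187 mol.
Φ = 3.504×10⁻⁴ mol / 0.001187 mol photons = 0.30.

Φ = 0.30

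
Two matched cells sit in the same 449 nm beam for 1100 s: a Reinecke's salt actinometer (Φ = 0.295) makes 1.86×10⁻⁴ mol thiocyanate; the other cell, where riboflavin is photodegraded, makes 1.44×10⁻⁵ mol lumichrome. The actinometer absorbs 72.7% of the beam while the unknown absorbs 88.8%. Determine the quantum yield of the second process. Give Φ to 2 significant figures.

Photons absorbed by the actinometer: 1.86×10⁻⁴ / 0.295 = 6.305×10⁻⁴ mol.
Incident flux: 6.305×10⁻⁴ / 0.727 = 8.673×10⁻⁴ einstein.
Absorbed by unknown: 0.888 × 8.673×10⁻⁴ = 7.702×10⁻⁴ mol.
Φ(unknown) = 1.44×10⁻⁵ / 7.702×10⁻⁴ = 0.019.

Φ = 0.019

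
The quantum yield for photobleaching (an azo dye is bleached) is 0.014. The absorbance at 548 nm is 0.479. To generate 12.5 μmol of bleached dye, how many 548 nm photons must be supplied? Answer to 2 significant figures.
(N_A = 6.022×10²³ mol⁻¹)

Product: 12.5 μmol = 1.25×10⁻⁵ mol.
Photons that must be absorbed: 1.25×10⁻⁵ / 0.014 = 8.929×10⁻⁴ mol.
Fraction absorbed: 1 − 10^(−0.479) = 0.6681.
Incident photons needed: 8.929×10⁻⁴ / 0.6681 = 0.001336 mol.
Photon count: 0.001336 × 6.022×10²³ = 8.0×10²⁰.

8.0×10²⁰ photons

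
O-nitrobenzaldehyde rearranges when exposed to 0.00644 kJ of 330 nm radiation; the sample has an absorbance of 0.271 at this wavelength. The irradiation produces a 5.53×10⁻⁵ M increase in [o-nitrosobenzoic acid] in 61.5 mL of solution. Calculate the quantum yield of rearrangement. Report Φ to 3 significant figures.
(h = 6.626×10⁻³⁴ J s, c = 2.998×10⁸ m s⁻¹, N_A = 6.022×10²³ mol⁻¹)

Φ = 0.412

Product: (5.53×10⁻⁵ M)(0.0615 L) = 3.401×10⁻⁶ mol.
Photon energy at 330 nm: hc/λ = (6.626×10⁻³⁴)(2.998×10⁸)/(330×10⁻⁹) = 6.020×10⁻¹⁹ J.
Incident energy: 0.00644 kJ = 6.44 J.
Photons incident: 6.44 / 6.020×10⁻¹⁹ = 1.070×10¹⁹, i.e. 1.070×10¹⁹/6.022×10²³ = 1.777×10⁻⁵ mol.
Fraction absorbed: 1 − 10^(−0.271) = 0.4642.
Photons absorbed: 0.4642 × 1.777×10⁻⁵ = 8.249×10⁻⁶ mol.
Φ = 3.401×10⁻⁶ mol / 8.249×10⁻⁶ mol photons = 0.412.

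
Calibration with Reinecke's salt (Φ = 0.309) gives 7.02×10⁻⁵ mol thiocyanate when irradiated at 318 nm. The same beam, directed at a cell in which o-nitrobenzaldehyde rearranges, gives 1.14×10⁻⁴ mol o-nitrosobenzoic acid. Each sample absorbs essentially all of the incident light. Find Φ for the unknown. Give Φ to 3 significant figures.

Photons absorbed by the actinometer: 7.02×10⁻⁵ / 0.309 = 2.272×10⁻⁴ mol.
Φ(unknown) = 1.14×10⁻⁴ / 2.272×10⁻⁴ = 0.502.

Φ = 0.502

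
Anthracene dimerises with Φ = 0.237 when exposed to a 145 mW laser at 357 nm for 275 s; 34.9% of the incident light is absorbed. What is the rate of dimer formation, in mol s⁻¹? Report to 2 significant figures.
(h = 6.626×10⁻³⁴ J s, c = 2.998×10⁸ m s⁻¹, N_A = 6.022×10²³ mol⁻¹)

Photon energy at 357 nm: hc/λ = (6.626×10⁻³⁴)(2.998×10⁸)/(357×10⁻⁹) = 5.564×10⁻¹⁹ J.
Energy delivered: (145 mW)(275 s) = 39.88 J.
Photons incident: 39.88 / 5.564×10⁻¹⁹ = 7.168×10¹⁹, i.e. 7.168×10¹⁹/6.022×10²³ = 1.190×10⁻⁴ mol.
Photons absorbed: 0.349 × 1.190×10⁻⁴ = 4.153×10⁻⁵ mol.
Product formed: 0.237 × 4.153×10⁻⁵ = 9.843×10⁻⁶ mol.
Rate: 9.843×10⁻⁶ / 275 s = 3.6×10⁻⁸ mol s⁻¹.

3.6×10⁻⁸ mol s⁻¹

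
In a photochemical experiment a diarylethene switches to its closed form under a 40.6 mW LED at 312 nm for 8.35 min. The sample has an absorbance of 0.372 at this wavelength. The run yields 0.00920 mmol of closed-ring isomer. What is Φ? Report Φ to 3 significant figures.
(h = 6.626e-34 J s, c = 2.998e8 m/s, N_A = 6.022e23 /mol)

Product: 0.00920 mmol = 9.20e-6 mol.
Photon energy at 312 nm: hc/λ = (6.626e-34)(2.998e8)/(312e-9) = 6.367e-19 J.
Energy delivered: (40.6 mW)(501 s) = 20.34 J.
Photons incident: 20.34 / 6.367e-19 = 3.195e19, i.e. 3.195e19/6.022e23 = 5.306e-5 mol.
Fraction absorbed: 1 − 10^(−0.372) = 0.5754.
Photons absorbed: 0.5754 × 5.306e-5 = 3.053e-5 mol.
Φ = 9.20e-6 mol / 3.053e-5 mol photons = 0.301.

Φ = 0.301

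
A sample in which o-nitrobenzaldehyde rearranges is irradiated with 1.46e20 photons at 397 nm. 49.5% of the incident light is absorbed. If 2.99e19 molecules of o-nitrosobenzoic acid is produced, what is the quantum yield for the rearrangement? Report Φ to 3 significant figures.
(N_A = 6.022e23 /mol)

Product: 2.99e19 / 6.022e23 = 4.965e-5 mol.
Moles of photons: 1.46e20 / 6.022e23 = 2.424e-4 mol.
Photons absorbed: 0.495 × 2.424e-4 = 1.200e-4 mol.
Φ = 4.965e-5 mol / 1.200e-4 mol photons = 0.414.

Φ = 0.414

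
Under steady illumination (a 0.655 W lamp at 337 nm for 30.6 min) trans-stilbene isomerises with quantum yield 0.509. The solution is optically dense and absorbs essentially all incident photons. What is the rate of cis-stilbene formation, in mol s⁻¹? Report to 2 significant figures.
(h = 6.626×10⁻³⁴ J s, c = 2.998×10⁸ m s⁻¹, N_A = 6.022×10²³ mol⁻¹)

9.4×10⁻⁷ mol s⁻¹

Photon energy at 337 nm: hc/λ = (6.626×10⁻³⁴)(2.998×10⁸)/(337×10⁻⁹) = 5.895×10⁻¹⁹ J.
Energy delivered: (0.655 W)(1836 s) = 1203 J.
Photons incident: 1203 / 5.895×10⁻¹⁹ = 2.041×10²¹, i.e. 2.041×10²¹/6.022×10²³ = 0.003389 mol.
Product formed: 0.509 × 0.003389 = 0.001725 mol.
Rate: 0.001725 / 1836 s = 9.4×10⁻⁷ mol s⁻¹.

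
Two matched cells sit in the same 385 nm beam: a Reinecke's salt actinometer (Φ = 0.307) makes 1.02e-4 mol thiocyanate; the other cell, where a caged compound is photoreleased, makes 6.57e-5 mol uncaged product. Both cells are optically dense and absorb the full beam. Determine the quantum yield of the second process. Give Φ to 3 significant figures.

Photons absorbed by the actinometer: 1.02e-4 / 0.307 = 3.322e-4 mol.
Φ(unknown) = 6.57e-5 / 3.322e-4 = 0.198.

Φ = 0.198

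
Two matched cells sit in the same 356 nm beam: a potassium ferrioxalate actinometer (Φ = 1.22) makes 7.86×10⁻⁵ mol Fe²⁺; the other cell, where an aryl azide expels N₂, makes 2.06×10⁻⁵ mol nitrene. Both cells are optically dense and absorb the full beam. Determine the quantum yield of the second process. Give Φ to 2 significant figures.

Photons absorbed by the actinometer: 7.86×10⁻⁵ / 1.22 = 6.443×10⁻⁵ mol.
Φ(unknown) = 2.06×10⁻⁵ / 6.443×10⁻⁵ = 0.32.

Φ = 0.32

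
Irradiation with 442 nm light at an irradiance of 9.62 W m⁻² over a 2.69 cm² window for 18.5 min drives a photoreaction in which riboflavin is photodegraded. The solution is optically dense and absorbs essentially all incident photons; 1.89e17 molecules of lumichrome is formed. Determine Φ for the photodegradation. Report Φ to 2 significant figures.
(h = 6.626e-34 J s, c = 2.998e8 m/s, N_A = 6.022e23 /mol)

Product: 1.89e17 / 6.022e23 = 3.138e-7 mol.
Photon energy at 442 nm: hc/λ = (6.626e-34)(2.998e8)/(442e-9) = 4.494e-19 J.
Energy delivered: (9.62 W m⁻²)(2.69e-4 m²)(1110 s) = 2.872 J.
Photons incident: 2.872 / 4.494e-19 = 6.391e18, i.e. 6.391e18/6.022e23 = 1.061e-5 mol.
Φ = 3.138e-7 mol / 1.061e-5 mol photons = 0.030.

Φ = 0.030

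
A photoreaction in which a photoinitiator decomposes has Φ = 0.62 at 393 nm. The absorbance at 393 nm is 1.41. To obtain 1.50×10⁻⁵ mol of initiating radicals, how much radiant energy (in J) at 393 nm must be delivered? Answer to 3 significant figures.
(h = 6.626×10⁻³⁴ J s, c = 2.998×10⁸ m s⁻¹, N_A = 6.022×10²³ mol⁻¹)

Photons that must be absorbed: 1.50×10⁻⁵ / 0.62 = 2.419×10⁻⁵ mol.
Fraction absorbed: 1 − 10^(−1.41) = 0.9611.
Incident photons needed: 2.419×10⁻⁵ / 0.9611 = 2.517×10⁻⁵ mol.
Photon energy: hc/λ = 5.055×10⁻¹⁹ J; per mole, 3.044×10⁵ J mol⁻¹.
Energy required: 2.517×10⁻⁵ × 3.044×10⁵ = 7.66 J.

7.66 J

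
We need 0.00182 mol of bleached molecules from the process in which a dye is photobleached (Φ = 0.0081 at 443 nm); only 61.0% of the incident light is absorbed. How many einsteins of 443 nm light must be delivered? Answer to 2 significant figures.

Photons that must be absorbed: 0.00182 / 0.0081 = 0.2247 mol.
Incident photons needed: 0.2247 / 0.610 = 0.3684 mol.

0.37 einstein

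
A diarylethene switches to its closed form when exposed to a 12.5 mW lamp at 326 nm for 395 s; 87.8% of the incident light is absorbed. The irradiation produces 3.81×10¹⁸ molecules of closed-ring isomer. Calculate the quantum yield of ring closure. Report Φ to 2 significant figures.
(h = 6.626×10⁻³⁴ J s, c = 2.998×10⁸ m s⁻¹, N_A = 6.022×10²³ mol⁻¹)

Product: 3.81×10¹⁸ / 6.022×10²³ = 6.327×10⁻⁶ mol.
Photon energy at 326 nm: hc/λ = (6.626×10⁻³⁴)(2.998×10⁸)/(326×10⁻⁹) = 6.093×10⁻¹⁹ J.
Energy delivered: (12.5 mW)(395 s) = 4.938 J.
Photons incident: 4.938 / 6.093×10⁻¹⁹ = 8.104×10¹⁸, i.e. 8.104×10¹⁸/6.022×10²³ = 1.346×10⁻⁵ mol.
Photons absorbed: 0.878 × 1.346×10⁻⁵ = 1.182×10⁻⁵ mol.
Φ = 6.327×10⁻⁶ mol / 1.182×10⁻⁵ mol photons = 0.54.

Φ = 0.54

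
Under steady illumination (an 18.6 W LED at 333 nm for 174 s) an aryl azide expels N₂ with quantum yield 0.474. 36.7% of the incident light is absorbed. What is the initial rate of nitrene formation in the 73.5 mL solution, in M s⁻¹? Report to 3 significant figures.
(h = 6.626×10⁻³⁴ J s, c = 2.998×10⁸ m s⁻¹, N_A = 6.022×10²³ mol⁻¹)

Photon energy at 333 nm: hc/λ = (6.626×10⁻³⁴)(2.998×10⁸)/(333×10⁻⁹) = 5.965×10⁻¹⁹ J.
Energy delivered: (18.6 W)(174 s) = 3236 J.
Photons incident: 3236 / 5.965×10⁻¹⁹ = 5.425×10²¹, i.e. 5.425×10²¹/6.022×10²³ = 0.009009 mol.
Photons absorbed: 0.367 × 0.009009 = 0.003306 mol.
Product formed: 0.474 × 0.003306 = 0.001567 mol.
Rate: 0.001567 mol / (174 s × 0.0735 L) = 1.23×10⁻⁴ M s⁻¹.

1.23×10⁻⁴ M s⁻¹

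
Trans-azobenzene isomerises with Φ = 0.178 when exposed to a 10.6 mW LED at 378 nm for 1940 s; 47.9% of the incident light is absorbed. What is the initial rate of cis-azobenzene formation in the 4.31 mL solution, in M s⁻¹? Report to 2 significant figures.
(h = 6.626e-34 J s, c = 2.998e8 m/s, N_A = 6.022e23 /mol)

Photon energy at 378 nm: hc/λ = (6.626e-34)(2.998e8)/(378e-9) = 5.255e-19 J.
Energy delivered: (10.6 mW)(1940 s) = 20.56 J.
Photons incident: 20.56 / 5.255e-19 = 3.912e19, i.e. 3.912e19/6.022e23 = 6.496e-5 mol.
Photons absorbed: 0.479 × 6.496e-5 = 3.112e-5 mol.
Product formed: 0.178 × 3.112e-5 = 5.539e-6 mol.
Rate: 5.539e-6 mol / (1940 s × 0.00431 L) = 6.6e-7 M s⁻¹.

6.6e-7 M s⁻¹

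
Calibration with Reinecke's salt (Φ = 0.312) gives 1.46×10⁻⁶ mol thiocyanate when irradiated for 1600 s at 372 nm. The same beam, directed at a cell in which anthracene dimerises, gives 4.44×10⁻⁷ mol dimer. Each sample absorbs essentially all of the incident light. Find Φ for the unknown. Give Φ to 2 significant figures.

Photons absorbed by the actinometer: 1.46×10⁻⁶ / 0.312 = 4.679×10⁻⁶ mol.
Φ(unknown) = 4.44×10⁻⁷ / 4.679×10⁻⁶ = 0.095.

Φ = 0.095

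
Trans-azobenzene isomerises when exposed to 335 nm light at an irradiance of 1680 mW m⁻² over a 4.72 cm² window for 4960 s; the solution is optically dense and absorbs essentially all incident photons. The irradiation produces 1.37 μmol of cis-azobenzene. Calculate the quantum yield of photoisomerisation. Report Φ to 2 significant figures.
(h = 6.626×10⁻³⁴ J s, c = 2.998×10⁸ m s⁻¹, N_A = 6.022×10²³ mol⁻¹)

Φ = 0.12

Product: 1.37 μmol = 1.37×10⁻⁶ mol.
Photon energy at 335 nm: hc/λ = (6.626×10⁻³⁴)(2.998×10⁸)/(335×10⁻⁹) = 5.930×10⁻¹⁹ J.
Energy delivered: (1680 mW m⁻²)(4.72×10⁻⁴ m²)(4960 s) = 3.933 J.
Photons incident: 3.933 / 5.930×10⁻¹⁹ = 6.632×10¹⁸, i.e. 6.632×10¹⁸/6.022×10²³ = 1.101×10⁻⁵ mol.
Φ = 1.37×10⁻⁶ mol / 1.101×10⁻⁵ mol photons = 0.12.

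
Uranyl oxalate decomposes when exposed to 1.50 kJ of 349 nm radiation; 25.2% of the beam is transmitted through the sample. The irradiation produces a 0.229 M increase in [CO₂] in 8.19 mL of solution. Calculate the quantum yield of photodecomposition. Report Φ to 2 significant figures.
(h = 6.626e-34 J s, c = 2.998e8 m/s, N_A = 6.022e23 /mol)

Product: (0.229 M)(0.00819 L) = 0.001876 mol.
Photon energy at 349 nm: hc/λ = (6.626e-34)(2.998e8)/(349e-9) = 5.692e-19 J.
Incident energy: 1.50 kJ = 1500 J.
Photons incident: 1500 / 5.692e-19 = 2.635e21, i.e. 2.635e21/6.022e23 = 0.004376 mol.
Fraction absorbed: 1 − 25.2/100 = 0.7480.
Photons absorbed: 0.7480 × 0.004376 = 0.003273 mol.
Φ = 0.001876 mol / 0.003273 mol photons = 0.57.

Φ = 0.57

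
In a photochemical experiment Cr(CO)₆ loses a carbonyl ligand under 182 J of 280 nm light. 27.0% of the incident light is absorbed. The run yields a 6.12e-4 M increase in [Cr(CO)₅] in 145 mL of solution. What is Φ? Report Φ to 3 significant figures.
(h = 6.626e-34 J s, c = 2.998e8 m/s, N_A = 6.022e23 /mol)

Product: (6.12e-4 M)(0.145 L) = 8.874e-5 mol.
Photon energy at 280 nm: hc/λ = (6.626e-34)(2.998e8)/(280e-9) = 7.095e-19 J.
Photons incident: 182 / 7.095e-19 = 2.565e20, i.e. 2.565e20/6.022e23 = 4.259e-4 mol.
Photons absorbed: 0.270 × 4.259e-4 = 1.150e-4 mol.
Φ = 8.874e-5 mol / 1.150e-4 mol photons = 0.772.

Φ = 0.772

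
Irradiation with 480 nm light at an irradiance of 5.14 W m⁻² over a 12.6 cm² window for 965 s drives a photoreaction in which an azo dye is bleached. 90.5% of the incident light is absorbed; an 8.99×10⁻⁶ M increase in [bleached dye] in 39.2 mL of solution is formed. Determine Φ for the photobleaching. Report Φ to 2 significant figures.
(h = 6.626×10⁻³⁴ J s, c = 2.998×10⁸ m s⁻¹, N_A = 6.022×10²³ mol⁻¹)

Φ = 0.016

Product: (8.99×10⁻⁶ M)(0.0392 L) = 3.524×10⁻⁷ mol.
Photon energy at 480 nm: hc/λ = (6.626×10⁻³⁴)(2.998×10⁸)/(480×10⁻⁹) = 4.138×10⁻¹⁹ J.
Energy delivered: (5.14 W m⁻²)(12.6×10⁻⁴ m²)(965 s) = 6.250 J.
Photons incident: 6.250 / 4.138×10⁻¹⁹ = 1.510×10¹⁹, i.e. 1.510×10¹⁹/6.022×10²³ = 2.507×10⁻⁵ mol.
Photons absorbed: 0.905 × 2.507×10⁻⁵ = 2.269×10⁻⁵ mol.
Φ = 3.524×10⁻⁷ mol / 2.269×10⁻⁵ mol photons = 0.016.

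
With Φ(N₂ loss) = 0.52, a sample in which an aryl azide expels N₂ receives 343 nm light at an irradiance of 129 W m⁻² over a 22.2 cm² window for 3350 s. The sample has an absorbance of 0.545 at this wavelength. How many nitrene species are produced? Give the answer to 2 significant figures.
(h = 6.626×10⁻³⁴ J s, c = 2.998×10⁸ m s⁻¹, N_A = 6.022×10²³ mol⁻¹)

Photon energy at 343 nm: hc/λ = (6.626×10⁻³⁴)(2.998×10⁸)/(343×10⁻⁹) = 5.791×10⁻¹⁹ J.
Energy delivered: (129 W m⁻²)(22.2×10⁻⁴ m²)(3350 s) = 959.4 J.
Photons incident: 959.4 / 5.791×10⁻¹⁹ = 1.657×10²¹, i.e. 1.657×10²¹/6.022×10²³ = 0.002752 mol.
Fraction absorbed: 1 − 10^(−0.545) = 0.7149.
Photons absorbed: 0.7149 × 0.002752 = 0.001967 mol.
Product: Φ × n_abs = 0.52 × 0.001967 = 0.001023 mol.
As a count: 0.001023 × 6.022×10²³ = 6.2×10²⁰.

6.2×10²⁰ species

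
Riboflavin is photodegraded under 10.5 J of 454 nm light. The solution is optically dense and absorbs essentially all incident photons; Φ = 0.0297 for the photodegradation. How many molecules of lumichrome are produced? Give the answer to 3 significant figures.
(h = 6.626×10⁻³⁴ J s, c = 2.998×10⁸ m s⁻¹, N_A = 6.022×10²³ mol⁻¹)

7.13×10¹⁷ molecules

Photon energy at 454 nm: hc/λ = (6.626×10⁻³⁴)(2.998×10⁸)/(454×10⁻⁹) = 4.375×10⁻¹⁹ J.
Photons incident: 10.5 / 4.375×10⁻¹⁹ = 2.400×10¹⁹, i.e. 2.400×10¹⁹/6.022×10²³ = 3.985×10⁻⁵ mol.
Product: Φ × n_abs = 0.0297 × 3.985×10⁻⁵ = 1.184×10⁻⁶ mol.
As a count: 1.184×10⁻⁶ × 6.022×10²³ = 7.13×10¹⁷.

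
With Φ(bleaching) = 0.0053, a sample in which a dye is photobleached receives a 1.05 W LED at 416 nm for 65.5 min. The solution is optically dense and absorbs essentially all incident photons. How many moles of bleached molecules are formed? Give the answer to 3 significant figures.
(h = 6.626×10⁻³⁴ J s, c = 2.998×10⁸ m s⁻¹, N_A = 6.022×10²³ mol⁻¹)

7.61×10⁻⁵ mol

Photon energy at 416 nm: hc/λ = (6.626×10⁻³⁴)(2.998×10⁸)/(416×10⁻⁹) = 4.775×10⁻¹⁹ J.
Energy delivered: (1.05 W)(3930 s) = 4127 J.
Photons incident: 4127 / 4.775×10⁻¹⁹ = 8.643×10²¹, i.e. 8.643×10²¹/6.022×10²³ = 0.01435 mol.
Product: Φ × n_abs = 0.0053 × 0.01435 = 7.606×10⁻⁵ mol.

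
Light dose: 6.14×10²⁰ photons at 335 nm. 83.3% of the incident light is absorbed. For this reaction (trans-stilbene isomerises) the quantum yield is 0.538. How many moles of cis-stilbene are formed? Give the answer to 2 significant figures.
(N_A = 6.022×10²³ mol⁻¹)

Moles of photons: 6.14×10²⁰ / 6.022×10²³ = 0.001020 mol.
Photons absorbed: 0.833 × 0.001020 = 8.497×10⁻⁴ mol.
Product: Φ × n_abs = 0.538 × 8.497×10⁻⁴ = 4.571×10⁻⁴ mol.

4.6×10⁻⁴ mol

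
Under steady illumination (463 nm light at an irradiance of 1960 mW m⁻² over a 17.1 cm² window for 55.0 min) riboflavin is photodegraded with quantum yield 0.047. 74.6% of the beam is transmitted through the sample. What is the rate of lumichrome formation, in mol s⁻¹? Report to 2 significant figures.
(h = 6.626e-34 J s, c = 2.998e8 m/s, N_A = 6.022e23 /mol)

Photon energy at 463 nm: hc/λ = (6.626e-34)(2.998e8)/(463e-9) = 4.290e-19 J.
Energy delivered: (1960 mW m⁻²)(17.1e-4 m²)(3300 s) = 11.06 J.
Photons incident: 11.06 / 4.290e-19 = 2.578e19, i.e. 2.578e19/6.022e23 = 4.281e-5 mol.
Fraction absorbed: 1 − 74.6/100 = 0.2540.
Photons absorbed: 0.2540 × 4.281e-5 = 1.087e-5 mol.
Product formed: 0.047 × 1.087e-5 = 5.109e-7 mol.
Rate: 5.109e-7 / 3300 s = 1.5e-10 mol s⁻¹.

1.5e-10 mol s⁻¹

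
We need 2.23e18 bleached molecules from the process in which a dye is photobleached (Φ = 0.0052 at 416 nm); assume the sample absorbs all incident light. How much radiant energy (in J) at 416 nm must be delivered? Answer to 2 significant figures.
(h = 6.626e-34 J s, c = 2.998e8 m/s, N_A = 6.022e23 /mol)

Product: 2.23e18 / 6.022e23 = 3.703e-6 mol.
Photons that must be absorbed: 3.703e-6 / 0.0052 = 7.121e-4 mol.
Photon energy: hc/λ = 4.775e-19 J; per mole, 2.876e5 J mol⁻¹.
Energy required: 7.121e-4 × 2.876e5 = 200 J.

200 J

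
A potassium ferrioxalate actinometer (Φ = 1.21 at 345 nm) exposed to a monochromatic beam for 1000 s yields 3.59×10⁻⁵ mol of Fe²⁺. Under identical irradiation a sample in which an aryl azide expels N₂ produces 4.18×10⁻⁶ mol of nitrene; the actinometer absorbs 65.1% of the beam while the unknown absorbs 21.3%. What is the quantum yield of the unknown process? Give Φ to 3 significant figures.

Φ = 0.431

Photons absorbed by the actinometer: 3.59×10⁻⁵ / 1.21 = 2.967×10⁻⁵ mol.
Incident flux: 2.967×10⁻⁵ / 0.651 = 4.558×10⁻⁵ einstein.
Absorbed by unknown: 0.213 × 4.558×10⁻⁵ = 9.709×10⁻⁶ mol.
Φ(unknown) = 4.18×10⁻⁶ / 9.709×10⁻⁶ = 0.431.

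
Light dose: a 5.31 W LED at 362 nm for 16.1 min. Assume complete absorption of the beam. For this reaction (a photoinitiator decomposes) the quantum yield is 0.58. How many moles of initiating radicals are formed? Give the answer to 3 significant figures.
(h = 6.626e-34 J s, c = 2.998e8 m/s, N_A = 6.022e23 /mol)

0.00900 mol

Photon energy at 362 nm: hc/λ = (6.626e-34)(2.998e8)/(362e-9) = 5.487e-19 J.
Energy delivered: (5.31 W)(966 s) = 5129 J.
Photons incident: 5129 / 5.487e-19 = 9.348e21, i.e. 9.348e21/6.022e23 = 0.01552 mol.
Product: Φ × n_abs = 0.58 × 0.01552 = 0.009002 mol.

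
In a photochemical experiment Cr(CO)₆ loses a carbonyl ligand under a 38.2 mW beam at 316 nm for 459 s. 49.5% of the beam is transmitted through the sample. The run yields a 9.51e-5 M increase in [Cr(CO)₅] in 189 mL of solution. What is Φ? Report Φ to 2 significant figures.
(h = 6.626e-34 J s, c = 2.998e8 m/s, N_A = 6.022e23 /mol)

Product: (9.51e-5 M)(0.189 L) = 1.797e-5 mol.
Photon energy at 316 nm: hc/λ = (6.626e-34)(2.998e8)/(316e-9) = 6.286e-19 J.
Energy delivered: (38.2 mW)(459 s) = 17.53 J.
Photons incident: 17.53 / 6.286e-19 = 2.789e19, i.e. 2.789e19/6.022e23 = 4.631e-5 mol.
Fraction absorbed: 1 − 49.5/100 = 0.5050.
Photons absorbed: 0.5050 × 4.631e-5 = 2.339e-5 mol.
Φ = 1.797e-5 mol / 2.339e-5 mol photons = 0.77.

Φ = 0.77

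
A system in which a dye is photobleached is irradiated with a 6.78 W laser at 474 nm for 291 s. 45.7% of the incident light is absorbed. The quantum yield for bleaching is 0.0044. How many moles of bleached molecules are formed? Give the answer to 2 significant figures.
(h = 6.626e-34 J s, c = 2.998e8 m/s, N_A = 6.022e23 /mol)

1.6e-5 mol

Photon energy at 474 nm: hc/λ = (6.626e-34)(2.998e8)/(474e-9) = 4.191e-19 J.
Energy delivered: (6.78 W)(291 s) = 1973 J.
Photons incident: 1973 / 4.191e-19 = 4.708e21, i.e. 4.708e21/6.022e23 = 0.007818 mol.
Photons absorbed: 0.457 × 0.007818 = 0.003573 mol.
Product: Φ × n_abs = 0.0044 × 0.003573 = 1.572e-5 mol.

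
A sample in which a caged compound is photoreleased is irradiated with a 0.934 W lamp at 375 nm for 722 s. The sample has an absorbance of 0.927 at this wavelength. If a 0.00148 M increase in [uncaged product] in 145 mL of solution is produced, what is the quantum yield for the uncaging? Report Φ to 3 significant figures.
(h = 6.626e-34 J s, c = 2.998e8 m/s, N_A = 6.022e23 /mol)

Φ = 0.115

Product: (0.00148 M)(0.145 L) = 2.146e-4 mol.
Photon energy at 375 nm: hc/λ = (6.626e-34)(2.998e8)/(375e-9) = 5.297e-19 J.
Energy delivered: (0.934 W)(722 s) = 674.3 J.
Photons incident: 674.3 / 5.297e-19 = 1.273e21, i.e. 1.273e21/6.022e23 = 0.002114 mol.
Fraction absorbed: 1 − 10^(−0.927) = 0.8817.
Photons absorbed: 0.8817 × 0.002114 = 0.001864 mol.
Φ = 2.146e-4 mol / 0.001864 mol photons = 0.115.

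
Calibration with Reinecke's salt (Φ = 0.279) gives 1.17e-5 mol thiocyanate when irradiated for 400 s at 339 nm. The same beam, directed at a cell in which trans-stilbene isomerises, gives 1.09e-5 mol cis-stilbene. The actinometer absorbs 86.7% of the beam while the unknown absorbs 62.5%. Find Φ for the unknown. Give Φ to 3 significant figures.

Φ = 0.361

Photons absorbed by the actinometer: 1.17e-5 / 0.279 = 4.194e-5 mol.
Incident flux: 4.194e-5 / 0.867 = 4.837e-5 einstein.
Absorbed by unknown: 0.625 × 4.837e-5 = 3.023e-5 mol.
Φ(unknown) = 1.09e-5 / 3.023e-5 = 0.361.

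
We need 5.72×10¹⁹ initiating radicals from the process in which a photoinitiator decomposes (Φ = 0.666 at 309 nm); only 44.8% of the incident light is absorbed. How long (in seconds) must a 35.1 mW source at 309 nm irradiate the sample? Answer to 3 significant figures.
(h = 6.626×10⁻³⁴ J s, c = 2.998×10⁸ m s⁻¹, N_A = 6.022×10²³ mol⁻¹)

Product: 5.72×10¹⁹ / 6.022×10²³ = 9.499×10⁻⁵ mol.
Photons that must be absorbed: 9.499×10⁻⁵ / 0.666 = 1.426×10⁻⁴ mol.
Incident photons needed: 1.426×10⁻⁴ / 0.448 = 3.183×10⁻⁴ mol.
Photon energy: hc/λ = 6.429×10⁻¹⁹ J; per mole, 3.872×10⁵ J mol⁻¹.
Energy required: 3.183×10⁻⁴ × 3.872×10⁵ = 123.2 J.
Time: 123.2 J / 0.0351 W = 3510 s.

t ≈ 3510 s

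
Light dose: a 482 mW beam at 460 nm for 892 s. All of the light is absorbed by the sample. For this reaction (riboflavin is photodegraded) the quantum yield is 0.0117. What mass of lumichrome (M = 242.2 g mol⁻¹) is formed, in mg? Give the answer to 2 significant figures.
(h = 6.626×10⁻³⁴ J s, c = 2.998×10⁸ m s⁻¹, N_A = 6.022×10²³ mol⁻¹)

Photon energy at 460 nm: hc/λ = (6.626×10⁻³⁴)(2.998×10⁸)/(460×10⁻⁹) = 4.318×10⁻¹⁹ J.
Energy delivered: (482 mW)(892 s) = 429.9 J.
Photons incident: 429.9 / 4.318×10⁻¹⁹ = 9.956×10²⁰, i.e. 9.956×10²⁰/6.022×10²³ = 0.001653 mol.
Product: Φ × n_abs = 0.0117 × 0.001653 = 1.934×10⁻⁵ mol.
Mass: 1.934×10⁻⁵ × 242.2 = 0.004684 g = 4.7 mg.

4.7 mg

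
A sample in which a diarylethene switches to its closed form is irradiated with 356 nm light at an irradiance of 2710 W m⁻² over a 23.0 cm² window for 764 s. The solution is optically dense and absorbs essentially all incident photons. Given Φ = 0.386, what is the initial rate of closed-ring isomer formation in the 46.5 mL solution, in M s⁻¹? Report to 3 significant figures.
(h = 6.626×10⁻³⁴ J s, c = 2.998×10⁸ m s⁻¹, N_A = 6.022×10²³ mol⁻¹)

Photon energy at 356 nm: hc/λ = (6.626×10⁻³⁴)(2.998×10⁸)/(356×10⁻⁹) = 5.580×10⁻¹⁹ J.
Energy delivered: (2710 W m⁻²)(23.0×10⁻⁴ m²)(764 s) = 4762 J.
Photons incident: 4762 / 5.580×10⁻¹⁹ = 8.534×10²¹, i.e. 8.534×10²¹/6.022×10²³ = 0.01417 mol.
Product formed: 0.386 × 0.01417 = 0.005470 mol.
Rate: 0.005470 mol / (764 s × 0.0465 L) = 1.54×10⁻⁴ M s⁻¹.

1.54×10⁻⁴ M s⁻¹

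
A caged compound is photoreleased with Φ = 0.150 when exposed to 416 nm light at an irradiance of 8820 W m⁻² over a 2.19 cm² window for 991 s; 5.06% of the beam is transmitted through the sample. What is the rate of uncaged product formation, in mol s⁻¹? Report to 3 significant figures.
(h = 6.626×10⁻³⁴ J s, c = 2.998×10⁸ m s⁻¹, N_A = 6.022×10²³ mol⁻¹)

9.57×10⁻⁷ mol s⁻¹

Photon energy at 416 nm: hc/λ = (6.626×10⁻³⁴)(2.998×10⁸)/(416×10⁻⁹) = 4.775×10⁻¹⁹ J.
Energy delivered: (8820 W m⁻²)(2.19×10⁻⁴ m²)(991 s) = 1914 J.
Photons incident: 1914 / 4.775×10⁻¹⁹ = 4.008×10²¹, i.e. 4.008×10²¹/6.022×10²³ = 0.006656 mol.
Fraction absorbed: 1 − 5.06/100 = 0.9494.
Photons absorbed: 0.9494 × 0.006656 = 0.006319 mol.
Product formed: 0.150 × 0.006319 = 9.479×10⁻⁴ mol.
Rate: 9.479×10⁻⁴ / 991 s = 9.57×10⁻⁷ mol s⁻¹.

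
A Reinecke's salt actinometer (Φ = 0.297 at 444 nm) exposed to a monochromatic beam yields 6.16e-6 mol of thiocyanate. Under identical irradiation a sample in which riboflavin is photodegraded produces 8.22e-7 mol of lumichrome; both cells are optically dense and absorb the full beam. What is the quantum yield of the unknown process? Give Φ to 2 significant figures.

Photons absorbed by the actinometer: 6.16e-6 / 0.297 = 2.074e-5 mol.
Φ(unknown) = 8.22e-7 / 2.074e-5 = 0.040.

Φ = 0.040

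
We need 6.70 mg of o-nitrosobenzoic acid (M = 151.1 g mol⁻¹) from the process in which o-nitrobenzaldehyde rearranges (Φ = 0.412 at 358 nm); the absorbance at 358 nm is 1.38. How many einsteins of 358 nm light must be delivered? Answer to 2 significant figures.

Product: 6.70 mg / 151.1 g mol⁻¹ = 4.434×10⁻⁵ mol.
Photons that must be absorbed: 4.434×10⁻⁵ / 0.412 = 1.076×10⁻⁴ mol.
Fraction absorbed: 1 − 10^(−1.38) = 0.9583.
Incident photons needed: 1.076×10⁻⁴ / 0.9583 = 1.123×10⁻⁴ mol.

1.1×10⁻⁴ einstein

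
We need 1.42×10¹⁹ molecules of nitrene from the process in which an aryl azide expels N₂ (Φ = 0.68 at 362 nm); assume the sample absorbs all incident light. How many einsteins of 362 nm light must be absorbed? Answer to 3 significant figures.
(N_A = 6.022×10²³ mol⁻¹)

3.47×10⁻⁵ einstein

Product: 1.42×10¹⁹ / 6.022×10²³ = 2.358×10⁻⁵ mol.
Photons that must be absorbed: 2.358×10⁻⁵ / 0.68 = 3.468×10⁻⁵ mol.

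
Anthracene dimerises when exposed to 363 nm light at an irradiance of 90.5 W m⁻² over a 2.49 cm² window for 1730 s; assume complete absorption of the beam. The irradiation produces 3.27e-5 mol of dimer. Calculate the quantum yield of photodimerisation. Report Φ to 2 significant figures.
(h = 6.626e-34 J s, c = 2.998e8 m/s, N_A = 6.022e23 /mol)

Photon energy at 363 nm: hc/λ = (6.626e-34)(2.998e8)/(363e-9) = 5.472e-19 J.
Energy delivered: (90.5 W m⁻²)(2.49e-4 m²)(1730 s) = 38.98 J.
Photons incident: 38.98 / 5.472e-19 = 7.124e19, i.e. 7.124e19/6.022e23 = 1.183e-4 mol.
Φ = 3.27e-5 mol / 1.183e-4 mol photons = 0.28.

Φ = 0.28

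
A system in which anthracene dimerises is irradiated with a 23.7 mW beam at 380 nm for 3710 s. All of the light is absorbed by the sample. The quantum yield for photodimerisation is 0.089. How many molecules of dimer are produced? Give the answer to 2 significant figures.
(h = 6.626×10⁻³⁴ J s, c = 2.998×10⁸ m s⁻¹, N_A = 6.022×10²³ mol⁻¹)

Photon energy at 380 nm: hc/λ = (6.626×10⁻³⁴)(2.998×10⁸)/(380×10⁻⁹) = 5.228×10⁻¹⁹ J.
Energy delivered: (23.7 mW)(3710 s) = 87.93 J.
Photons incident: 87.93 / 5.228×10⁻¹⁹ = 1.682×10²⁰, i.e. 1.682×10²⁰/6.022×10²³ = 2.793×10⁻⁴ mol.
Product: Φ × n_abs = 0.089 × 2.793×10⁻⁴ = 2.486×10⁻⁵ mol.
As a count: 2.486×10⁻⁵ × 6.022×10²³ = 1.5×10¹⁹.

1.5×10¹⁹ molecules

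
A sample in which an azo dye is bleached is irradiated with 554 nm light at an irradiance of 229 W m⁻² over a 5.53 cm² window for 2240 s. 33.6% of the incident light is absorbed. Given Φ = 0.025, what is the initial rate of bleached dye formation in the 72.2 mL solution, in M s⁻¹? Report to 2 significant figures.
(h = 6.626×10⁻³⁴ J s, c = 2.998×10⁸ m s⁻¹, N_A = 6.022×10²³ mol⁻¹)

Photon energy at 554 nm: hc/λ = (6.626×10⁻³⁴)(2.998×10⁸)/(554×10⁻⁹) = 3.586×10⁻¹⁹ J.
Energy delivered: (229 W m⁻²)(5.53×10⁻⁴ m²)(2240 s) = 283.7 J.
Photons incident: 283.7 / 3.586×10⁻¹⁹ = 7.911×10²⁰, i.e. 7.911×10²⁰/6.022×10²³ = 0.001314 mol.
Photons absorbed: 0.336 × 0.001314 = 4.415×10⁻⁴ mol.
Product formed: 0.025 × 4.415×10⁻⁴ = 1.104×10⁻⁵ mol.
Rate: 1.104×10⁻⁵ mol / (2240 s × 0.0722 L) = 6.8×10⁻⁸ M s⁻¹.

6.8×10⁻⁸ M s⁻¹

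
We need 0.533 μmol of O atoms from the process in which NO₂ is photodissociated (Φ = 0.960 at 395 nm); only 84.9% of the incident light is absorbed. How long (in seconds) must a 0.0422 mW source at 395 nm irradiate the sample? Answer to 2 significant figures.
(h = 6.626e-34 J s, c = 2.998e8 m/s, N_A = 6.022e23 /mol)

Product: 0.533 μmol = 5.33e-7 mol.
Photons that must be absorbed: 5.33e-7 / 0.960 = 5.552e-7 mol.
Incident photons needed: 5.552e-7 / 0.849 = 6.539e-7 mol.
Photon energy: hc/λ = 5.029e-19 J; per mole, 3.028e5 J mol⁻¹.
Energy required: 6.539e-7 × 3.028e5 = 0.1980 J.
Time: 0.1980 J / 4.22e-05 W = 4700 s.

t ≈ 4700 s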